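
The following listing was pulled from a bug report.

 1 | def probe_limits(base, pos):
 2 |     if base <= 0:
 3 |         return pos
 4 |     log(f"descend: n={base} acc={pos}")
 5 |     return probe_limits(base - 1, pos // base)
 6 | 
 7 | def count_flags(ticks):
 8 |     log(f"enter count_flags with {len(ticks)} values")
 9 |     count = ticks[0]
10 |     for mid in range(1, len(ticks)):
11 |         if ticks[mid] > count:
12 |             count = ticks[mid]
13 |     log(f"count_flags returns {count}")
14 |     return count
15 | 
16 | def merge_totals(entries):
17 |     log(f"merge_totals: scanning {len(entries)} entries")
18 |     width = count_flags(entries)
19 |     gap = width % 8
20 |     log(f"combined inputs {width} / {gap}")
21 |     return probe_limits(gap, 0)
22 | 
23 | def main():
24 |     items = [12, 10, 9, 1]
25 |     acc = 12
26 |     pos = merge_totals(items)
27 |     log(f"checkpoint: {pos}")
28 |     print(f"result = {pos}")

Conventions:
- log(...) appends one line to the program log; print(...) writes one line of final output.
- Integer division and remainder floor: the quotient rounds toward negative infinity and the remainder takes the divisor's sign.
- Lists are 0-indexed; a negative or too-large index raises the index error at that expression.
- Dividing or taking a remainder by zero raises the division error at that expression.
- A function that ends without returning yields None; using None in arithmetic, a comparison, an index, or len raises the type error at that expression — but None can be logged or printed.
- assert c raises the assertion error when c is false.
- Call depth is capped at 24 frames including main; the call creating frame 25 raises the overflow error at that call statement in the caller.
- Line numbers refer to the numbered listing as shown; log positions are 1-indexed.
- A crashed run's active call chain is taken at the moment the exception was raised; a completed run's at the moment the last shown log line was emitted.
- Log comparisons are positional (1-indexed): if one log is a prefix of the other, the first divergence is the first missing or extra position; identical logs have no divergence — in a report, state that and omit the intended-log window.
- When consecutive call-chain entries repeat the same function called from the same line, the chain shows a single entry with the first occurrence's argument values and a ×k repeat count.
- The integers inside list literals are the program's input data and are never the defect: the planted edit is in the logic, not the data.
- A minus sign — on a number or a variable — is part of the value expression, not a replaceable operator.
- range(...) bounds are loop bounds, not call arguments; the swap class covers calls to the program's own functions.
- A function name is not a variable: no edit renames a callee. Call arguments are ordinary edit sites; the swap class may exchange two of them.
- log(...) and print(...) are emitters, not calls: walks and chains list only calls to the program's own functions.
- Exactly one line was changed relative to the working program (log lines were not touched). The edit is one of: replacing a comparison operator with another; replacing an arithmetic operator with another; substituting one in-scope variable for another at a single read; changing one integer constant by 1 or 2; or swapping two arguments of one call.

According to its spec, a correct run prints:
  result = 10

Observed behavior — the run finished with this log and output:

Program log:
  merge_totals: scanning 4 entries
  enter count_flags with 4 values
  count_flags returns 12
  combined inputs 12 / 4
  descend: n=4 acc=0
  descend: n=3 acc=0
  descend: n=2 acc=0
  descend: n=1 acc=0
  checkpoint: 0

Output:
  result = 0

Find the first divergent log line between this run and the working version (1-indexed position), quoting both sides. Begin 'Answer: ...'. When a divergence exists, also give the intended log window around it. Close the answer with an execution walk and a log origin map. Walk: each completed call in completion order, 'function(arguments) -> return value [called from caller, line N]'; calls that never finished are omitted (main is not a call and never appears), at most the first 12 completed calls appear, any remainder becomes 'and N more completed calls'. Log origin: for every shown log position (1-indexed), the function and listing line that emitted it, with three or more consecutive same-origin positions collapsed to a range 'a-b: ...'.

Answer: position 6; shown 'descend: n=3 acc=0' vs intended 'descend: n=3 acc=4'.
Intended log window:
  4: combined inputs 12 / 4
  5: descend: n=4 acc=0
  6: descend: n=3 acc=4
  7: descend: n=2 acc=7
Execution walk:
  count_flags([12, 10, 9, 1]) -> 12  [called from merge_totals, line 18]
  probe_limits(0, 0) -> 0  [called from probe_limits, line 5]
  probe_limits(1, 0) -> 0  [called from probe_limits, line 5]
  probe_limits(2, 0) -> 0  [called from probe_limits, line 5]
  probe_limits(3, 0) -> 0  [called from probe_limits, line 5]
  probe_limits(4, 0) -> 0  [called from merge_totals, line 21]
  merge_totals([12, 10, 9, 1]) -> 0  [called from main, line 26]
Log origins:
  1 — merge_totals, line 17
  2 — count_flags, line 8
  3 — count_flags, line 13
  4 — merge_totals, line 20
  5-8 — probe_limits, line 4
  9 — main, line 27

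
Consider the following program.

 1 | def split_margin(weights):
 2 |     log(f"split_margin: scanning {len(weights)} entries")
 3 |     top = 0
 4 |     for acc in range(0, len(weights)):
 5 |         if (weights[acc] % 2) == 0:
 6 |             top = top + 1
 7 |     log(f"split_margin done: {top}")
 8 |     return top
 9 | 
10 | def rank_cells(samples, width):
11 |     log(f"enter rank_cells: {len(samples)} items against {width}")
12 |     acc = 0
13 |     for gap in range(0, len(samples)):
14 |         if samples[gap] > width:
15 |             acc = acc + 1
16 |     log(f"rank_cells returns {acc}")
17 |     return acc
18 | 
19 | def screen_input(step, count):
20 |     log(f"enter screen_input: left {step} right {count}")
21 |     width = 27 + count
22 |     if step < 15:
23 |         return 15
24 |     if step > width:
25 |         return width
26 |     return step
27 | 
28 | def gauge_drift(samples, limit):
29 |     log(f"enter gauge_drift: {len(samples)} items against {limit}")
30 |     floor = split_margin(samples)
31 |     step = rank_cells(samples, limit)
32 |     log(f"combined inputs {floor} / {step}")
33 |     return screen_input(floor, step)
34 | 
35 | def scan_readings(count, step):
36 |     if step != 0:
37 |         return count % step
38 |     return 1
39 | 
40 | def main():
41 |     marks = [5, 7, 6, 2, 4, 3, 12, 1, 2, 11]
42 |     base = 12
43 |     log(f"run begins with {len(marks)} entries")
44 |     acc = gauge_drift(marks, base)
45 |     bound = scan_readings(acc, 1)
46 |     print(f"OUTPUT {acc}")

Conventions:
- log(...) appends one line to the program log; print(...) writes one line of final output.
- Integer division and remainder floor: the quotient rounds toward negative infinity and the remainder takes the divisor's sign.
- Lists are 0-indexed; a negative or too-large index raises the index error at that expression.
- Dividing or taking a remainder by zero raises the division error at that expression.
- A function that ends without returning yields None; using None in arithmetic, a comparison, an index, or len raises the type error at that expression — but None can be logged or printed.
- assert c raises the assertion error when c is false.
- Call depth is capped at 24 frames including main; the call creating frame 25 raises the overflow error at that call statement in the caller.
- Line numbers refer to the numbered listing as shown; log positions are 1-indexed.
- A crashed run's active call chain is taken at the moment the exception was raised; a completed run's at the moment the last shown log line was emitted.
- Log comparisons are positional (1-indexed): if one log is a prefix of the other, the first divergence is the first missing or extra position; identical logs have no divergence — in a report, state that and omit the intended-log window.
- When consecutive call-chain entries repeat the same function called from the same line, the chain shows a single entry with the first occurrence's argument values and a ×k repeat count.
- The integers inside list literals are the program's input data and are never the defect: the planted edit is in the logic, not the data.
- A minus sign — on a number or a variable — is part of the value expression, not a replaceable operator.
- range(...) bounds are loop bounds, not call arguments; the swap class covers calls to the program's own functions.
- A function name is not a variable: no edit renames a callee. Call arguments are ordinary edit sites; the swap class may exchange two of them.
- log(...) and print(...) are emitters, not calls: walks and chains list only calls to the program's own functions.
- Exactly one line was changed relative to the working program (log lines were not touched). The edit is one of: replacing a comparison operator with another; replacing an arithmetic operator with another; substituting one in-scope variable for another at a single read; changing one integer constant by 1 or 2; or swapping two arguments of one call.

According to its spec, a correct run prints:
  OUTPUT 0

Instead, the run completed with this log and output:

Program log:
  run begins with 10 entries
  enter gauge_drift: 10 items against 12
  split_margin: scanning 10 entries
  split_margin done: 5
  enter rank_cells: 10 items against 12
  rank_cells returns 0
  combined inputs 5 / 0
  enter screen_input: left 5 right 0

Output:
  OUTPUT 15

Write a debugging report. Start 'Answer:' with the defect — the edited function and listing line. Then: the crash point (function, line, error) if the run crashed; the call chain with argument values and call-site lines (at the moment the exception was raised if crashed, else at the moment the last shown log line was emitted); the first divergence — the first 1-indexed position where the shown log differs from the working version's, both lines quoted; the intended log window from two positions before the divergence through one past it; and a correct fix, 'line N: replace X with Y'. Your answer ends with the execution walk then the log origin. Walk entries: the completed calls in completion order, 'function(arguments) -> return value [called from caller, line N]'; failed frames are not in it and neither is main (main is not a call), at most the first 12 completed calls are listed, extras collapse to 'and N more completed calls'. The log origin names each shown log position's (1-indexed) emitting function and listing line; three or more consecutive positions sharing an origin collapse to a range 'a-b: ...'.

Answer: the defect is in main at line 46.
Key observation: Every logged value matches the working version; the printed result is what differs.
Call chain: main -> gauge_drift([5, 7, 6, 2, 4, 3, 12, 1, 2, 11], 12) (called at line 44) -> screen_input(5, 0) (called at line 33).
First divergence: none — the logs agree in full.
Execution walk:
  split_margin([5, 7, 6, 2, 4, 3, 12, 1, 2, 11]) -> 5  [called from gauge_drift, line 30]
  rank_cells([5, 7, 6, 2, 4, 3, 12, 1, 2, 11], 12) -> 0  [called from gauge_drift, line 31]
  screen_input(5, 0) -> 15  [called from gauge_drift, line 33]
  gauge_drift([5, 7, 6, 2, 4, 3, 12, 1, 2, 11], 12) -> 15  [called from main, line 44]
  scan_readings(15, 1) -> 0  [called from main, line 45]
Log origins:
  1: logged in main at line 43
  2: logged in gauge_drift at line 29
  3: logged in split_margin at line 2
  4: logged in split_margin at line 7
  5: logged in rank_cells at line 11
  6: logged in rank_cells at line 16
  7: logged in gauge_drift at line 32
  8: logged in screen_input at line 20
A correct fix: line 46: replace `acc` with `bound`.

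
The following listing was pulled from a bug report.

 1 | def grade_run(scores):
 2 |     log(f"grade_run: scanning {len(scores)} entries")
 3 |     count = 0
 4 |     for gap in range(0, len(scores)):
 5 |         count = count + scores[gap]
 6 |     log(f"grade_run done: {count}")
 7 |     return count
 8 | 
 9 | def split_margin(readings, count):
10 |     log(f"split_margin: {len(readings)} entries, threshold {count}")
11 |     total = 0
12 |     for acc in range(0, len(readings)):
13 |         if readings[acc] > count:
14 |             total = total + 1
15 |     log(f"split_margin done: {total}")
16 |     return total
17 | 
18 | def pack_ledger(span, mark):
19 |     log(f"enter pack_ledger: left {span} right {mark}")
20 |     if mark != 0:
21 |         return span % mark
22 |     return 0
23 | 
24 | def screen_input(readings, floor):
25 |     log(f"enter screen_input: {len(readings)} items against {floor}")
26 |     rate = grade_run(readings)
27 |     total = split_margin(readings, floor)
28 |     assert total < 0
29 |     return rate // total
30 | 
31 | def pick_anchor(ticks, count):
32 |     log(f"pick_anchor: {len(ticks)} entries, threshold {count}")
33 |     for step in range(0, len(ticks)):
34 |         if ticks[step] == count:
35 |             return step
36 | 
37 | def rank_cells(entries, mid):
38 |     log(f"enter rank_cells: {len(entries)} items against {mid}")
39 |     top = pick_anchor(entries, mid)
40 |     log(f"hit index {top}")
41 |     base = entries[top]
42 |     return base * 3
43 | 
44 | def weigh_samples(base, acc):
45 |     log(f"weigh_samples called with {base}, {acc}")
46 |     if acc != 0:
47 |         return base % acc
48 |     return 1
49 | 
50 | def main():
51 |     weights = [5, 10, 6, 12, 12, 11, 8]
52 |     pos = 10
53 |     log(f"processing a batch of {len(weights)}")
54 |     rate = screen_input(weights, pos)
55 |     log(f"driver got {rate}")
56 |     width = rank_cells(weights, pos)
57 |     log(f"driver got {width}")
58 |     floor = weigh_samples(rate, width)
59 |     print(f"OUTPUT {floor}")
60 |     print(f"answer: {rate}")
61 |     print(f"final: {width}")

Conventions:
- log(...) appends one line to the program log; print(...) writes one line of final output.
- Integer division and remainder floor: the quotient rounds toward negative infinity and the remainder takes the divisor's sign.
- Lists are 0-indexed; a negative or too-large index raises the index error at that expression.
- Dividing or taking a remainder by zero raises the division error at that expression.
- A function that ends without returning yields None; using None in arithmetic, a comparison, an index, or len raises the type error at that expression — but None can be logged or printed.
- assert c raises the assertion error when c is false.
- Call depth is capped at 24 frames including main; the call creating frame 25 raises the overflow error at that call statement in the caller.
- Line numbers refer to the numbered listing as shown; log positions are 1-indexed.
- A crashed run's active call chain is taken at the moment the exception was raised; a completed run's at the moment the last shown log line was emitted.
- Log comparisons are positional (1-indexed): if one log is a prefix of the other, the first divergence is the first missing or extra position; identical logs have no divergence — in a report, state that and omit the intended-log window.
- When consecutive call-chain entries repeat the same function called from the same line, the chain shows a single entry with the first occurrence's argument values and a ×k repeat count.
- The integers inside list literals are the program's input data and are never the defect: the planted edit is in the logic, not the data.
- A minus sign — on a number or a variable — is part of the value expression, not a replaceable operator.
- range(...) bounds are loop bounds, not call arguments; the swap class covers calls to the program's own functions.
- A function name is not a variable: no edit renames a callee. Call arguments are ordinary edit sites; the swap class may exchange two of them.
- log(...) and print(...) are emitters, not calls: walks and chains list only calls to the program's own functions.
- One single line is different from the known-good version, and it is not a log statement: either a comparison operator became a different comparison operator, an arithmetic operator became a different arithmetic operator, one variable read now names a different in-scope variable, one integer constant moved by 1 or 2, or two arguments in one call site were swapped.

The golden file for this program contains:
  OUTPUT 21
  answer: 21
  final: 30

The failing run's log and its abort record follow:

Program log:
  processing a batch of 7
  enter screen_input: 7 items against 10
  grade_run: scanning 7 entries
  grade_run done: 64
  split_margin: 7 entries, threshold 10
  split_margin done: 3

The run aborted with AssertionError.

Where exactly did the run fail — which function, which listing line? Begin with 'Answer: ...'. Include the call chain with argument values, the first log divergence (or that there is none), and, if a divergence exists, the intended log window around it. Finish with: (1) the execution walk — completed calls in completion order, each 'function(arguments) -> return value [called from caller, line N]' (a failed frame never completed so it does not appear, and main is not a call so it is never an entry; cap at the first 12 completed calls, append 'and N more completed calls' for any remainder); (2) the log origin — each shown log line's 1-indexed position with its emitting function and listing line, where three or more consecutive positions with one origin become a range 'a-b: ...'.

Answer: the error was raised in screen_input, line 28.
Key observation: The faulty run's log stops after 6 lines; the working version's next line would be 'driver got 21'.
Call chain: main -> screen_input([5, 10, 6, 12, 12, 11, 8], 10) (called at line 54).
First divergence: position 7 (shown log ended at 6 lines; the working version continues: 'driver got 21').
Intended log window:
  5: split_margin: 7 entries, threshold 10
  6: split_margin done: 3
  7: driver got 21
  8: enter rank_cells: 7 items against 10
Execution walk:
  grade_run([5, 10, 6, 12, 12, 11, 8]) -> 64  [called from screen_input, line 26]
  split_margin([5, 10, 6, 12, 12, 11, 8], 10) -> 3  [called from screen_input, line 27]
Origin of each log line:
  1: from main, line 53
  2: from screen_input, line 25
  3: from grade_run, line 2
  4: from grade_run, line 6
  5: from split_margin, line 10
  6: from split_margin, line 15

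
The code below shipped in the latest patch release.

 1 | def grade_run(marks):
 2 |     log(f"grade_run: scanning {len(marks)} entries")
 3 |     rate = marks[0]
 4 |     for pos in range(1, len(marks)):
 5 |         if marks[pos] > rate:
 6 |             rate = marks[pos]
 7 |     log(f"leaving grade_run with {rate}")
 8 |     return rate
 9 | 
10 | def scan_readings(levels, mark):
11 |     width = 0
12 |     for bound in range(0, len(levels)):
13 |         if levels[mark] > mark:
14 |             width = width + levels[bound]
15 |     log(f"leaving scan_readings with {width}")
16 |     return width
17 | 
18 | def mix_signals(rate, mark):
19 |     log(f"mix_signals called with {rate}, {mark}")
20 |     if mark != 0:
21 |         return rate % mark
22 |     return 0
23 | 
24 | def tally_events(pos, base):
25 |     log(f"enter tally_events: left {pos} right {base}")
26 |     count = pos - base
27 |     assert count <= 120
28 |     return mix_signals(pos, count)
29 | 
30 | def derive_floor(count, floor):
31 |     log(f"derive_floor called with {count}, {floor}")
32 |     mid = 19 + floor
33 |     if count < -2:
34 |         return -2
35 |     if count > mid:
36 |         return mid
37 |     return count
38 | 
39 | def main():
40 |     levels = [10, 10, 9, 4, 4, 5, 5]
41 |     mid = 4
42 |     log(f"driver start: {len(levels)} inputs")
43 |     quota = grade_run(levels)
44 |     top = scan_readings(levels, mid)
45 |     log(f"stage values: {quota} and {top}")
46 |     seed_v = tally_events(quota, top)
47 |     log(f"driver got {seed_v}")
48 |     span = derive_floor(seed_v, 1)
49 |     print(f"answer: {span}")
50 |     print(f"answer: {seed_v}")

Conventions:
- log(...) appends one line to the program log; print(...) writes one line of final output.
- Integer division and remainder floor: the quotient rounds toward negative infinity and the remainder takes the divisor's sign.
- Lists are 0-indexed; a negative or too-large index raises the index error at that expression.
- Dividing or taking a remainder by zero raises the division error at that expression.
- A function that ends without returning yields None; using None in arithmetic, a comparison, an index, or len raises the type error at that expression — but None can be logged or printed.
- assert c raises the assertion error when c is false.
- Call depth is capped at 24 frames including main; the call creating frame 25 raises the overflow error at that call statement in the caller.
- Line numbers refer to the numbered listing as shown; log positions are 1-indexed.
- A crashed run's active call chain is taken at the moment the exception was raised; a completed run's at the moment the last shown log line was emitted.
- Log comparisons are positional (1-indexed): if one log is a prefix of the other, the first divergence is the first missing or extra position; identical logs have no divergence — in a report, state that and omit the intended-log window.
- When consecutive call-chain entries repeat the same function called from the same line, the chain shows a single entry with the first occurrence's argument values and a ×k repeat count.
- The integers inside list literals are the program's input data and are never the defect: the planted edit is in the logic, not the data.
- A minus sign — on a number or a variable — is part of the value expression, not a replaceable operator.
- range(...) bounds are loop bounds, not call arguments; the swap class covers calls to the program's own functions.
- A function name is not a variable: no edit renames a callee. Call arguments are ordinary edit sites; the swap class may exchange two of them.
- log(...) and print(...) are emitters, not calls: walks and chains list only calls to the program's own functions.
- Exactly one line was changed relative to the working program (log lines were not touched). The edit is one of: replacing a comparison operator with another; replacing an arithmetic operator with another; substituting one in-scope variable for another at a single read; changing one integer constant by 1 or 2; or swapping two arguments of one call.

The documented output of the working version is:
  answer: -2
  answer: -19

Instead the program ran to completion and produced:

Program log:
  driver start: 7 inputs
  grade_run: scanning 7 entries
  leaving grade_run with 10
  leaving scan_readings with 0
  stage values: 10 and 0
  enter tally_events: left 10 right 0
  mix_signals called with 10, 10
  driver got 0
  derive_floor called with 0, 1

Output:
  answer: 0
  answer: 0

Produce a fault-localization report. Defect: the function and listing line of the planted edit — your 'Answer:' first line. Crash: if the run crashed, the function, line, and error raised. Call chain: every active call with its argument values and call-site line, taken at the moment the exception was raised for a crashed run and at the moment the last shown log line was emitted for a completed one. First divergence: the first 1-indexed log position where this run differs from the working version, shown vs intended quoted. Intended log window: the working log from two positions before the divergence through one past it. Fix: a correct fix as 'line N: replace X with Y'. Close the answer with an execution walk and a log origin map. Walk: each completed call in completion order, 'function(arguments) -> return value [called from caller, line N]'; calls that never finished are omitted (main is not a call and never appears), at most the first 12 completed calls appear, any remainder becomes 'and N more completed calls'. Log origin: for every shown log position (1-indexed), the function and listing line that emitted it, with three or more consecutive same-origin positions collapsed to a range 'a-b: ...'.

Answer: the defect is in scan_readings at line 13.
The tell: Everything matches until log position 4, which reads 'leaving scan_readings with 0' in place of 'leaving scan_readings with 39'.
Call chain: main -> derive_floor(0, 1) (called at line 48).
First divergence: position 4 — the shown line 'leaving scan_readings with 0' should read 'leaving scan_readings with 39'.
Intended log window:
  2: grade_run: scanning 7 entries
  3: leaving grade_run with 10
  4: leaving scan_readings with 39
  5: stage values: 10 and 39
Execution walk:
  grade_run([10, 10, 9, 4, 4, 5, 5]) -> 10  [called from main, line 43]
  scan_readings([10, 10, 9, 4, 4, 5, 5], 4) -> 0  [called from main, line 44]
  mix_signals(10, 10) -> 0  [called from tally_events, line 28]
  tally_events(10, 0) -> 0  [called from main, line 46]
  derive_floor(0, 1) -> 0  [called from main, line 48]
Log line origins:
  1: emitted by main (line 42)
  2: emitted by grade_run (line 2)
  3: emitted by grade_run (line 7)
  4: emitted by scan_readings (line 15)
  5: emitted by main (line 45)
  6: emitted by tally_events (line 25)
  7: emitted by mix_signals (line 19)
  8: emitted by main (line 47)
  9: emitted by derive_floor (line 31)
A correct fix: line 13: replace `levels[mark]` with `levels[bound]`.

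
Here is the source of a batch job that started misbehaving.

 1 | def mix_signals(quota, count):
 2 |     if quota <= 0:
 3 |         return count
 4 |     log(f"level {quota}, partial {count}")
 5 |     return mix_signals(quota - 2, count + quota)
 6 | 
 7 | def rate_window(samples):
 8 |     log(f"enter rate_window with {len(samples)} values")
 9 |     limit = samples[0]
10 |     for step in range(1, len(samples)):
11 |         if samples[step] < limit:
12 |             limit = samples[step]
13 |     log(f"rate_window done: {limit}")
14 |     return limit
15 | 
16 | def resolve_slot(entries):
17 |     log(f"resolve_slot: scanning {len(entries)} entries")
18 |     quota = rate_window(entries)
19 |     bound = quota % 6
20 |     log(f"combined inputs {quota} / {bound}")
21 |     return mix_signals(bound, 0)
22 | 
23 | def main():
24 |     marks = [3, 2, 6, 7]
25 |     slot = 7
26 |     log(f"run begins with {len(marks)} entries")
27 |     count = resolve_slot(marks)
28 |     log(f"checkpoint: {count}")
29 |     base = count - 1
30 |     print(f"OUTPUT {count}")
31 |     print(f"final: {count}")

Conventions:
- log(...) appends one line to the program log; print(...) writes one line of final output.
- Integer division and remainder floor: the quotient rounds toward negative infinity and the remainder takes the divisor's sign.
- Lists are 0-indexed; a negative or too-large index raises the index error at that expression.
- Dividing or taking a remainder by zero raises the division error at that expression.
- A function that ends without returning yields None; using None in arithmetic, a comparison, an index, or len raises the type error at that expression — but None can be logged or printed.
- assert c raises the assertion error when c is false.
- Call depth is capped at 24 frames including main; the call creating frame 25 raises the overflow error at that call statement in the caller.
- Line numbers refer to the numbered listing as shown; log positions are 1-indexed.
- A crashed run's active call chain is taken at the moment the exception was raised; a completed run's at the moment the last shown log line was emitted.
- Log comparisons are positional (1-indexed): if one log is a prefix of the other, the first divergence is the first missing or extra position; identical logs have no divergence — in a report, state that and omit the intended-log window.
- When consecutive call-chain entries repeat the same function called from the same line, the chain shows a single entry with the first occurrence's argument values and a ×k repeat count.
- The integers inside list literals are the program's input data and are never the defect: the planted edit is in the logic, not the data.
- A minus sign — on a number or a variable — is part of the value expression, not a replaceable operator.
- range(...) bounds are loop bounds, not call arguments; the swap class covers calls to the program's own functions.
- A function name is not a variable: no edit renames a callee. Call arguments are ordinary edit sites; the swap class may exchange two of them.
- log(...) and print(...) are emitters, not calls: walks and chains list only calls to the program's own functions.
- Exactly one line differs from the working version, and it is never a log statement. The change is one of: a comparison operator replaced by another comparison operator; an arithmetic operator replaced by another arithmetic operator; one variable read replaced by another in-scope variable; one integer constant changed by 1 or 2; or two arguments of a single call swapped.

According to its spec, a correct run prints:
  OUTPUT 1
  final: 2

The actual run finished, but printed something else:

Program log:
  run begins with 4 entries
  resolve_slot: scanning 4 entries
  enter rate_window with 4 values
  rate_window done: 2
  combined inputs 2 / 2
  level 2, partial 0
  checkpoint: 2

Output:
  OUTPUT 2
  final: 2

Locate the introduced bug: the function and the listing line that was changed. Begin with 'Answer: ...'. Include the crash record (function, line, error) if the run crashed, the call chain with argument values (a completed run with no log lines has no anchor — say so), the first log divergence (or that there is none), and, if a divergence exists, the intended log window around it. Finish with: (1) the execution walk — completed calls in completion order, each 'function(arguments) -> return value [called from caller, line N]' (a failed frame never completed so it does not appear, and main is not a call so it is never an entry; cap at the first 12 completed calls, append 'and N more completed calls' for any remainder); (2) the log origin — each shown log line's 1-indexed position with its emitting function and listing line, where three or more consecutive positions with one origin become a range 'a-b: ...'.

Answer: the defect is in main at line 30.
The tell: The two runs log identically and part ways only at the printed values.
Call chain: main.
First divergence: none; the two logs match at every position.
Execution walk:
  rate_window([3, 2, 6, 7]) -> 2  [called from resolve_slot, line 18]
  mix_signals(0, 2) -> 2  [called from mix_signals, line 5]
  mix_signals(2, 0) -> 2  [called from resolve_slot, line 21]
  resolve_slot([3, 2, 6, 7]) -> 2  [called from main, line 27]
Log origin:
  1: emitted by main (line 26)
  2: emitted by resolve_slot (line 17)
  3: emitted by rate_window (line 8)
  4: emitted by rate_window (line 13)
  5: emitted by resolve_slot (line 20)
  6: emitted by mix_signals (line 4)
  7: emitted by main (line 28)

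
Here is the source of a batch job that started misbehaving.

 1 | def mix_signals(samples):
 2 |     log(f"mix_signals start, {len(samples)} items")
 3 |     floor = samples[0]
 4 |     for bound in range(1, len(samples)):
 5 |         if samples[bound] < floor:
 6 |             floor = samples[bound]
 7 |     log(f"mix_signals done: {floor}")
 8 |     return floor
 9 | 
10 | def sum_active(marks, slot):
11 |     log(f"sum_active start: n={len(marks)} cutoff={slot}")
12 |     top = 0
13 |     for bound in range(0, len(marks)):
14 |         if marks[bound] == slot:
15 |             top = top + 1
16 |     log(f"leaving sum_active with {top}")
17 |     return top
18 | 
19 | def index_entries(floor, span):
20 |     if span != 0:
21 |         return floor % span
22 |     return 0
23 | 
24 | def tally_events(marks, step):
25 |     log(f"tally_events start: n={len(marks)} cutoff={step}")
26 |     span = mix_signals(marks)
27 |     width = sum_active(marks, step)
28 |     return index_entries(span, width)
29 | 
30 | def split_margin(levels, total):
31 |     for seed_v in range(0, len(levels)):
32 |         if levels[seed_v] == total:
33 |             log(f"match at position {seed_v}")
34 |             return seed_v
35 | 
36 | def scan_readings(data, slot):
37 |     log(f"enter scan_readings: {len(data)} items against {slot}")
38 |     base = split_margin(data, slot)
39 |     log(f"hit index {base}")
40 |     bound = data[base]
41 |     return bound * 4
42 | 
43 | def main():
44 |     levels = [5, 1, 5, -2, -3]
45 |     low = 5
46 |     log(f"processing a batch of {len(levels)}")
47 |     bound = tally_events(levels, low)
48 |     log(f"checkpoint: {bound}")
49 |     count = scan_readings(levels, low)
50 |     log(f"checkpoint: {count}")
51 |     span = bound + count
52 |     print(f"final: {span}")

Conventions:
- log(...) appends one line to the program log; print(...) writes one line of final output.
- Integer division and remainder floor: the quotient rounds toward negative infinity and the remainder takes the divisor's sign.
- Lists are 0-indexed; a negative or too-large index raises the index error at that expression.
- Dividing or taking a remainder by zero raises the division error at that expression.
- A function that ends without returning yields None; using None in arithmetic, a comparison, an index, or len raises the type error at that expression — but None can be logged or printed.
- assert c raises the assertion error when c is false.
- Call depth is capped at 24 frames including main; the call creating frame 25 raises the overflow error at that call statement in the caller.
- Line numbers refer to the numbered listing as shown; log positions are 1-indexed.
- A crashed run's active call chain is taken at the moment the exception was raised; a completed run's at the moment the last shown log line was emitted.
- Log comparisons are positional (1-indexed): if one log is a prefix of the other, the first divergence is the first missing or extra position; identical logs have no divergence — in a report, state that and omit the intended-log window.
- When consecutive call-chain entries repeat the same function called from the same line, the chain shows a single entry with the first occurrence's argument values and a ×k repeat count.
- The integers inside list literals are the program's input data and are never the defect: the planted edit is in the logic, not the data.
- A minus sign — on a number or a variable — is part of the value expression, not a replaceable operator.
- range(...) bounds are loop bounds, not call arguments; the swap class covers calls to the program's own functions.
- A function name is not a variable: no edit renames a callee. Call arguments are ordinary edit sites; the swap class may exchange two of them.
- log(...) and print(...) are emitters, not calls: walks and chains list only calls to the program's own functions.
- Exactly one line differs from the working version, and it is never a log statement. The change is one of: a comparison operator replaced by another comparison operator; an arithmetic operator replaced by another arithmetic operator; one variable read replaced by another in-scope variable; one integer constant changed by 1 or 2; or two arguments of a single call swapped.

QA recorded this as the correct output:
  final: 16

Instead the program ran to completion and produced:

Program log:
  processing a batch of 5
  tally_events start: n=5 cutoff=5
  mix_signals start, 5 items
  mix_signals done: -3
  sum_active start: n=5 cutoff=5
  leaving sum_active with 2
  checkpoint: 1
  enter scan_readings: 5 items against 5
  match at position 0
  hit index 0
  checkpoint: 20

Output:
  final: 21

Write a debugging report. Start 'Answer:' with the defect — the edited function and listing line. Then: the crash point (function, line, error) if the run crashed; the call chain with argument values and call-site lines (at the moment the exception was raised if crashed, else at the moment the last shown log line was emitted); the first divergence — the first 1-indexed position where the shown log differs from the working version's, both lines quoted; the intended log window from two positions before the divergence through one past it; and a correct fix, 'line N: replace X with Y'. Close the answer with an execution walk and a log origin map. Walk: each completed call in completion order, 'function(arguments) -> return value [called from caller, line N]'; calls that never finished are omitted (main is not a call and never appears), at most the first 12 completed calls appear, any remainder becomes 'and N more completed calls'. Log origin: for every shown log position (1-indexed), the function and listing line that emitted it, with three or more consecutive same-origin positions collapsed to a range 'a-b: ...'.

Answer: the defect is in scan_readings at line 41.
Core observation: The log first diverges at position 11: the faulty run prints 'checkpoint: 20' where the working version prints 'checkpoint: 15'.
Call chain: main.
First divergence: position 11; shown 'checkpoint: 20' vs intended 'checkpoint: 15'.
Intended log window:
  9: match at position 0
  10: hit index 0
  11: checkpoint: 15
Execution walk:
  mix_signals([5, 1, 5, -2, -3]) -> -3  [called from tally_events, line 26]
  sum_active([5, 1, 5, -2, -3], 5) -> 2  [called from tally_events, line 27]
  index_entries(-3, 2) -> 1  [called from tally_events, line 28]
  tally_events([5, 1, 5, -2, -3], 5) -> 1  [called from main, line 47]
  split_margin([5, 1, 5, -2, -3], 5) -> 0  [called from scan_readings, line 38]
  scan_readings([5, 1, 5, -2, -3], 5) -> 20  [called from main, line 49]
Log line origins:
  1: logged in main at line 46
  2: logged in tally_events at line 25
  3: logged in mix_signals at line 2
  4: logged in mix_signals at line 7
  5: logged in sum_active at line 11
  6: logged in sum_active at line 16
  7: logged in main at line 48
  8: logged in scan_readings at line 37
  9: logged in split_margin at line 33
  10: logged in scan_readings at line 39
  11: logged in main at line 50
A correct fix: line 41: replace `4` with `3`.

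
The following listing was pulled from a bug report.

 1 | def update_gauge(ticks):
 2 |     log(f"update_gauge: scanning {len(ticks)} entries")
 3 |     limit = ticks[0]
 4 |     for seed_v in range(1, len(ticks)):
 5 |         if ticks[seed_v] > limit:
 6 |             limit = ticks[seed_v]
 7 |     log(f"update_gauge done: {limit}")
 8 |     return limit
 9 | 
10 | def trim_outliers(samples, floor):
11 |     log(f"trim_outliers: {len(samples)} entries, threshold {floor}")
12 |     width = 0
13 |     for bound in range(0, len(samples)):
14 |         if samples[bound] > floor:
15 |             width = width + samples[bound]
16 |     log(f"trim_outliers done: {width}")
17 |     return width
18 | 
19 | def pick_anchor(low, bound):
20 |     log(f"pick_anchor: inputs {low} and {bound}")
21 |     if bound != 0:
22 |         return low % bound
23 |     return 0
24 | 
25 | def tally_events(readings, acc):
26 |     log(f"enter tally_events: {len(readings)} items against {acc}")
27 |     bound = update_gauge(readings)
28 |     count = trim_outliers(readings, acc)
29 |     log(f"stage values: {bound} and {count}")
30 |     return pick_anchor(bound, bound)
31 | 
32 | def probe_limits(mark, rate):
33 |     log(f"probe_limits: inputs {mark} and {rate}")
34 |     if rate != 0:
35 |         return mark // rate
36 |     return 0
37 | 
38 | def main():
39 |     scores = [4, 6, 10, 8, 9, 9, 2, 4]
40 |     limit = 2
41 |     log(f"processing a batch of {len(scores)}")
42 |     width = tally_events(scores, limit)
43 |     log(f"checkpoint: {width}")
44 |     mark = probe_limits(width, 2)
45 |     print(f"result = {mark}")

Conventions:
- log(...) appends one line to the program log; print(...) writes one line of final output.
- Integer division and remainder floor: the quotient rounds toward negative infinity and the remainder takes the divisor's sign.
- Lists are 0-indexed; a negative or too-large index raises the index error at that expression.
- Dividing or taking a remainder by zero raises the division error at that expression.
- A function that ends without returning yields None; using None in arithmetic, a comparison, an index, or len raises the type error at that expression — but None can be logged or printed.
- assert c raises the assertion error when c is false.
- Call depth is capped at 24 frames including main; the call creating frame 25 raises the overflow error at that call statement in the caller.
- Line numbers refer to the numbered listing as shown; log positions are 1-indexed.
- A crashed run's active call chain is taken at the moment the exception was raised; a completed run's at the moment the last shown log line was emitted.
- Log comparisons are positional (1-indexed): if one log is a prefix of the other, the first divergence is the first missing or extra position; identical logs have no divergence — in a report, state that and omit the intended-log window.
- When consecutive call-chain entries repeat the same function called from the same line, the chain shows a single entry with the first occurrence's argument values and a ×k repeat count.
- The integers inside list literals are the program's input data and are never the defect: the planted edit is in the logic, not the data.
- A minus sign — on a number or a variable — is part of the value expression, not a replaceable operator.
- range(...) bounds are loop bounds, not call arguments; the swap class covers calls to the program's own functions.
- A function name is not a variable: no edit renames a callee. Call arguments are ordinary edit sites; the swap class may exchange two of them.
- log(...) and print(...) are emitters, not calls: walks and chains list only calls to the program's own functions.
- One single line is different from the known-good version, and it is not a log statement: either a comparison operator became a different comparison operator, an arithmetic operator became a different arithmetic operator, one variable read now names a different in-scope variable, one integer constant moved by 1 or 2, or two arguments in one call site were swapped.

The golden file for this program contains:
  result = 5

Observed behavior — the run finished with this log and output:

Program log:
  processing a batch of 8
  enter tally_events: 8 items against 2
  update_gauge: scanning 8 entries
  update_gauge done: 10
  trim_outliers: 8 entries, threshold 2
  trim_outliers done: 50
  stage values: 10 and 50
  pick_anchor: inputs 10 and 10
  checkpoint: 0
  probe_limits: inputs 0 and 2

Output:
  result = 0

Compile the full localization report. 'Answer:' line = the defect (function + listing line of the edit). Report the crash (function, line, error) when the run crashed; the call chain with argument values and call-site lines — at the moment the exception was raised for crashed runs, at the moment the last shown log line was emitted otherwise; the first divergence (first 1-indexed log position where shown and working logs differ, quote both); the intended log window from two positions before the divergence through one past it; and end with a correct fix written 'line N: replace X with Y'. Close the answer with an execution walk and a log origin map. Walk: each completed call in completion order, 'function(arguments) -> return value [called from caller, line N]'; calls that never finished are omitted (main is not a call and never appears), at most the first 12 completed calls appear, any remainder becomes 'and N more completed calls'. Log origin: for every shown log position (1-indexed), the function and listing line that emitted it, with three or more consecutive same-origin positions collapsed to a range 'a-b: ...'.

Answer: the defect is in tally_events at line 30.
Key observation: Everything matches until log position 8, which reads 'pick_anchor: inputs 10 and 10' in place of 'pick_anchor: inputs 10 and 50'.
Call chain: main -> probe_limits(0, 2) (called at line 44).
First divergence: position 8; shown 'pick_anchor: inputs 10 and 10' vs intended 'pick_anchor: inputs 10 and 50'.
Intended log window:
  6: trim_outliers done: 50
  7: stage values: 10 and 50
  8: pick_anchor: inputs 10 and 50
  9: checkpoint: 10
Execution walk:
  update_gauge([4, 6, 10, 8, 9, 9, 2, 4]) -> 10  [called from tally_events, line 27]
  trim_outliers([4, 6, 10, 8, 9, 9, 2, 4], 2) -> 50  [called from tally_events, line 28]
  pick_anchor(10, 10) -> 0  [called from tally_events, line 30]
  tally_events([4, 6, 10, 8, 9, 9, 2, 4], 2) -> 0  [called from main, line 42]
  probe_limits(0, 2) -> 0  [called from main, line 44]
Log line origins:
  1: logged in main at line 41
  2: logged in tally_events at line 26
  3: logged in update_gauge at line 2
  4: logged in update_gauge at line 7
  5: logged in trim_outliers at line 11
  6: logged in trim_outliers at line 16
  7: logged in tally_events at line 29
  8: logged in pick_anchor at line 20
  9: logged in main at line 43
  10: logged in probe_limits at line 33
A correct fix: line 30: replace `pick_anchor(bound, bound)` with `pick_anchor(bound, count)`.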